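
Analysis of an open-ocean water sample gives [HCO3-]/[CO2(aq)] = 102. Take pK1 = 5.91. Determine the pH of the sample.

From K1 = [H⁺][HCO3-]/[CO2(aq)]:  pH = pK1 + log₁₀([HCO3-]/[CO2(aq)])
log₁₀(102) = +2.009
pH = 5.91 + (+2.009) = 7.92

pH = 7.92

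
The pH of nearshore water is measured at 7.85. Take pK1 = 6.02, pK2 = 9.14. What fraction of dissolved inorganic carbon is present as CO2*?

α₀ = 1 / (1 + K1/[H⁺] + K1K2/[H⁺]²) = 1 / (1 + 10^+1.83 + 10^+0.54)
   = 1 / (1 + 67.608 + 3.4674) = 1/72.076 = 0.01387

α₀ = 0.0139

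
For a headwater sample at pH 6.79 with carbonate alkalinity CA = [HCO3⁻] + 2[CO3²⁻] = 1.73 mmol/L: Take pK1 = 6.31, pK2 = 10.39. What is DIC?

CA = [HCO3⁻] + 2[CO3²⁻] = (α₁ + 2α₂)·DIC
At pH 6.79: [H⁺]/K1 = 10^-0.48 = 0.33113, K2/[H⁺] = 10^-3.60 = 0.00025119
α₁ = 1/(1 + 0.33113 + 0.00025119) = 1/1.3314 = 0.7511; α₂ = α₁·K2/[H⁺] = 0.0001887
α₁ + 2α₂ = 0.7515
DIC = CA / (α₁ + 2α₂) = 1.73 / 0.7515 = 2.30 mmol/L

DIC = 2.30 mmol/L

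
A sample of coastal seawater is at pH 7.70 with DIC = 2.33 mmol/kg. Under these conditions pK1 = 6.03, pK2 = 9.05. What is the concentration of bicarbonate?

[HCO3⁻] = 2.19 mmol/kg

α₁ = 1 / (1 + [H⁺]/K1 + K2/[H⁺]) = 1 / (1 + 10^-1.67 + 10^-1.35)
   = 1 / (1 + 0.021380 + 0.044668) = 1/1.0660 = 0.9380
[HCO3⁻] = α₁ × DIC = 0.9380 × 2.33 = 2.19 mmol/kg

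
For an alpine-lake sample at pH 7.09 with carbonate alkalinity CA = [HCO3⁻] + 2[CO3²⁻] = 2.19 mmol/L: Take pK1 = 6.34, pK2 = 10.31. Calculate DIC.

DIC = 2.58 mmol/L

CA = [HCO3⁻] + 2[CO3²⁻] = (α₁ + 2α₂)·DIC
At pH 7.09: [H⁺]/K1 = 10^-0.75 = 0.17783, K2/[H⁺] = 10^-3.22 = 0.00060256
α₁ = 1/(1 + 0.17783 + 0.00060256) = 1/1.1784 = 0.8486; α₂ = α₁·K2/[H⁺] = 0.0005113
α₁ + 2α₂ = 0.8496
DIC = CA / (α₁ + 2α₂) = 2.19 / 0.8496 = 2.58 mmol/L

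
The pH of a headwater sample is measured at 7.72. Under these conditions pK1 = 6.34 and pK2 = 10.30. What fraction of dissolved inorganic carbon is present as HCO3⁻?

α₁ = 1 / (1 + [H⁺]/K1 + K2/[H⁺]) = 1 / (1 + 10^-1.38 + 10^-2.58)
   = 1 / (1 + 0.041687 + 0.0026303) = 1/1.0443 = 0.9576

α₁ = 0.958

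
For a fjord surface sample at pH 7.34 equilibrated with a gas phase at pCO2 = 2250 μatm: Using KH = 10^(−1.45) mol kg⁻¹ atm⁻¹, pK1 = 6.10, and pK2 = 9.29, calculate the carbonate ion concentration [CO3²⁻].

[CO3²⁻] = 15.6 μmol/kg

[CO2*] = KH · pCO2 = 10^(−1.45) × 2250×10^-6 = 7.983×10^-5 mol/kg
α₀ = 1/(1 + K1/[H⁺] + K1K2/[H⁺]²) = 1/(1 + 10^+1.24 + 10^-0.71) = 0.05384
DIC = [CO2*]/α₀ = 7.983×10^-5 / 0.05384 = 1.483 mmol/kg
[CO3²⁻] = α₂·DIC; α₂ = 0.01050, so [CO3²⁻] = 0.01050 × 1.483 = 0.0156 mmol/kg = 15.6 μmol/kg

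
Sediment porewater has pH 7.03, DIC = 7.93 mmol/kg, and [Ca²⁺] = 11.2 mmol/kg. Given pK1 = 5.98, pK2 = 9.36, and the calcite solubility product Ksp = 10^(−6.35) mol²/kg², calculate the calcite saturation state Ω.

Ω = 0.850

α₂ = 1 / (1 + [H⁺]/K2 + [H⁺]²/(K1K2)) = 1 / (1 + 10^+2.33 + 10^+1.28)
   = 1 / (1 + 213.80 + 19.055) = 1/233.85 = 0.004276
[CO3²⁻] = α₂ × DIC = 0.004276 × 7.93 = 0.03391 mmol/kg
Ksp = 10^(−6.35) = 4.467×10^-7
Ω = [Ca²⁺][CO3²⁻]/Ksp = (11.2×10^-3)(3.391×10^-5) / 4.467×10^-7 = 0.850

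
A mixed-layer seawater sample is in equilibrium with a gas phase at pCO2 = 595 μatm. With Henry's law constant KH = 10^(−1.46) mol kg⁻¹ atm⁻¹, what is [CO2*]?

[CO2*] = 20.6 μmol/kg

KH = 10^(−1.46) = 3.467×10^-2 mol kg⁻¹ atm⁻¹
[CO2*] = KH · pCO2 = 3.467×10^-2 × 595×10^-6 atm = 2.06×10^-5 mol/kg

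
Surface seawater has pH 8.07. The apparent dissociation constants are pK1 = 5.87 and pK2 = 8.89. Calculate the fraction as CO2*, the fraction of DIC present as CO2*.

α₀ = 1 / (1 + K1/[H⁺] + K1K2/[H⁺]²) = 1 / (1 + 10^+2.20 + 10^+1.38)
   = 1 / (1 + 158.49 + 23.988) = 1/183.48 = 0.005450

α₀ = 0.00545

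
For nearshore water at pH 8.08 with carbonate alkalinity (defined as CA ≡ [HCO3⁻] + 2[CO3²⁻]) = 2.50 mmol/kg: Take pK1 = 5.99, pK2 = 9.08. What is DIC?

CA = [HCO3⁻] + 2[CO3²⁻] = (α₁ + 2α₂)·DIC
At pH 8.08: [H⁺]/K1 = 10^-2.09 = 0.0081283, K2/[H⁺] = 10^-1.00 = 0.10000
α₁ = 1/(1 + 0.0081283 + 0.10000) = 1/1.1081 = 0.9024; α₂ = α₁·K2/[H⁺] = 0.09024
α₁ + 2α₂ = 1.0829
DIC = CA / (α₁ + 2α₂) = 2.50 / 1.0829 = 2.31 mmol/kg

DIC = 2.31 mmol/kg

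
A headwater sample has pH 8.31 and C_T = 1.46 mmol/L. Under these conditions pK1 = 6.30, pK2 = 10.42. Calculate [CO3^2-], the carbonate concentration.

α₂ = 1 / (1 + [H⁺]/K2 + [H⁺]²/(K1K2)) = 1 / (1 + 10^+2.11 + 10^+0.10)
   = 1 / (1 + 128.82 + 1.2589) = 1/131.08 = 0.007629
[CO3²⁻] = α₂ × DIC = 0.007629 × 1.46 = 0.0111 mmol/L = 11.1 μmol/L

[CO3²⁻] = 11.1 μmol/L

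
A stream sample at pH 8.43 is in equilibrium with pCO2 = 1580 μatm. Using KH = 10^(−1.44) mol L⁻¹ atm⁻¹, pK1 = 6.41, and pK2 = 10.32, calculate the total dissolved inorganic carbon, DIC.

DIC = 6.14 mmol/L

[CO2*] = KH · pCO2 = 10^(−1.44) × 1580×10^-6 = 5.737×10^-5 mol/L
α₀ = 1/(1 + K1/[H⁺] + K1K2/[H⁺]²) = 1/(1 + 10^+2.02 + 10^+0.13) = 0.009340
DIC = [CO2*]/α₀ = 5.737×10^-5 / 0.009340 = 6.14 mmol/L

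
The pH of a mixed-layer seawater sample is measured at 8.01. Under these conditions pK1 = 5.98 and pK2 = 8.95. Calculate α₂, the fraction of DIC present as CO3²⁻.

α₂ = 0.102

α₂ = 1 / (1 + [H⁺]/K2 + [H⁺]²/(K1K2)) = 1 / (1 + 10^+0.94 + 10^-1.09)
   = 1 / (1 + 8.7096 + 0.081283) = 1/9.7909 = 0.1021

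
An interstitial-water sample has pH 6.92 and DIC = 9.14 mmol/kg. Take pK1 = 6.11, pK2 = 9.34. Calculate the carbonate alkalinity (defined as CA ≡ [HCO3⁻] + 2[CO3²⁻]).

CA = 7.95 mmol/kg

CA = [HCO3⁻] + 2[CO3²⁻] = (α₁ + 2α₂)·DIC
At pH 6.92: [H⁺]/K1 = 10^-0.81 = 0.15488, K2/[H⁺] = 10^-2.42 = 0.0038019
α₁ = 1/(1 + 0.15488 + 0.0038019) = 1/1.1587 = 0.8630; α₂ = α₁·K2/[H⁺] = 0.003281
α₁ + 2α₂ = 0.8696
CA = 0.8696 × 9.14 = 7.95 mmol/kg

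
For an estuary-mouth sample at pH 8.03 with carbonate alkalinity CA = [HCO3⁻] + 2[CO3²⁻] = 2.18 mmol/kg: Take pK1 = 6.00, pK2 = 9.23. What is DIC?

DIC = 2.08 mmol/kg

CA = [HCO3⁻] + 2[CO3²⁻] = (α₁ + 2α₂)·DIC
At pH 8.03: [H⁺]/K1 = 10^-2.03 = 0.0093325, K2/[H⁺] = 10^-1.20 = 0.063096
α₁ = 1/(1 + 0.0093325 + 0.063096) = 1/1.0724 = 0.9325; α₂ = α₁·K2/[H⁺] = 0.05883
α₁ + 2α₂ = 1.0501
DIC = CA / (α₁ + 2α₂) = 2.18 / 1.0501 = 2.08 mmol/kg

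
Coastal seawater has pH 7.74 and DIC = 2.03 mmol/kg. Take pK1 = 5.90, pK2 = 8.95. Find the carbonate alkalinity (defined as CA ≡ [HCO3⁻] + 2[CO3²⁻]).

CA = [HCO3⁻] + 2[CO3²⁻] = (α₁ + 2α₂)·DIC
At pH 7.74: [H⁺]/K1 = 10^-1.84 = 0.014454, K2/[H⁺] = 10^-1.21 = 0.061660
α₁ = 1/(1 + 0.014454 + 0.061660) = 1/1.0761 = 0.9293; α₂ = α₁·K2/[H⁺] = 0.05730
α₁ + 2α₂ = 1.0439
CA = 1.0439 × 2.03 = 2.12 mmol/kg

CA = 2.12 mmol/kg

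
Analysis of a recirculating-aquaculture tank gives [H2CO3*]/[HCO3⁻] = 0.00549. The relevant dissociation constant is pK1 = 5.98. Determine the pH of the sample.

From K1 = [H⁺][HCO3⁻]/[H2CO3*]:  pH = pK1 − log₁₀([H2CO3*]/[HCO3⁻])
log₁₀(0.00549) = -2.260
pH = 5.98 − (-2.260) = 8.24

pH = 8.24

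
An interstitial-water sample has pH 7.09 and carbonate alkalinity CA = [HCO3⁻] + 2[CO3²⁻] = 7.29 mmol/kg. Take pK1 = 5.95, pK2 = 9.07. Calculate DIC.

DIC = 7.73 mmol/kg

CA = [HCO3⁻] + 2[CO3²⁻] = (α₁ + 2α₂)·DIC
At pH 7.09: [H⁺]/K1 = 10^-1.14 = 0.072444, K2/[H⁺] = 10^-1.98 = 0.010471
α₁ = 1/(1 + 0.072444 + 0.010471) = 1/1.0829 = 0.9234; α₂ = α₁·K2/[H⁺] = 0.009670
α₁ + 2α₂ = 0.9428
DIC = CA / (α₁ + 2α₂) = 7.29 / 0.9428 = 7.73 mmol/kg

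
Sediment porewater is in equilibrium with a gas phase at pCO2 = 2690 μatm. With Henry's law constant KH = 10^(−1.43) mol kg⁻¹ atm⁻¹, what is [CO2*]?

[CO2*] = 99.9 μmol/kg

KH = 10^(−1.43) = 3.715×10^-2 mol kg⁻¹ atm⁻¹
[CO2*] = KH · pCO2 = 3.715×10^-2 × 2690×10^-6 atm = 9.99×10^-5 mol/kg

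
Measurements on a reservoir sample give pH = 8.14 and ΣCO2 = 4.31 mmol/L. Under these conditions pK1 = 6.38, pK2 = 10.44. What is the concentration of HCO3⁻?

α₁ = 1 / (1 + [H⁺]/K1 + K2/[H⁺]) = 1 / (1 + 10^-1.76 + 10^-2.30)
   = 1 / (1 + 0.017378 + 0.0050119) = 1/1.0224 = 0.9781
[HCO3⁻] = α₁ × DIC = 0.9781 × 4.31 = 4.22 mmol/L

[HCO3⁻] = 4.22 mmol/L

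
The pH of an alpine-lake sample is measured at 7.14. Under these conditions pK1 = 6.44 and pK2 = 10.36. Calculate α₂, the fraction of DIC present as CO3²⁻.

α₂ = 0.000502

α₂ = 1 / (1 + [H⁺]/K2 + [H⁺]²/(K1K2)) = 1 / (1 + 10^+3.22 + 10^+2.52)
   = 1 / (1 + 1659.6 + 331.13) = 1/1991.7 = 0.0005021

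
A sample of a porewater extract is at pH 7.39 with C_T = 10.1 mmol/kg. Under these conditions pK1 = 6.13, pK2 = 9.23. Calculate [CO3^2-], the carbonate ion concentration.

α₂ = 1 / (1 + [H⁺]/K2 + [H⁺]²/(K1K2)) = 1 / (1 + 10^+1.84 + 10^+0.58)
   = 1 / (1 + 69.183 + 3.8019) = 1/73.985 = 0.01352
[CO3²⁻] = α₂ × DIC = 0.01352 × 10.1 = 0.137 mmol/kg

[CO3²⁻] = 0.137 mmol/kg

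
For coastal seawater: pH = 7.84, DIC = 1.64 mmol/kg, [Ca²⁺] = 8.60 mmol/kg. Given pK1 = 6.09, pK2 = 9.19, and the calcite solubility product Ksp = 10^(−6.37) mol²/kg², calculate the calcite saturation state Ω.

Ω = 1.39

α₂ = 1 / (1 + [H⁺]/K2 + [H⁺]²/(K1K2)) = 1 / (1 + 10^+1.35 + 10^-0.40)
   = 1 / (1 + 22.387 + 0.39811) = 1/23.785 = 0.04204
[CO3²⁻] = α₂ × DIC = 0.04204 × 1.64 = 0.06895 mmol/kg
Ksp = 10^(−6.37) = 4.266×10^-7
Ω = [Ca²⁺][CO3²⁻]/Ksp = (8.60×10^-3)(6.895×10^-5) / 4.266×10^-7 = 1.39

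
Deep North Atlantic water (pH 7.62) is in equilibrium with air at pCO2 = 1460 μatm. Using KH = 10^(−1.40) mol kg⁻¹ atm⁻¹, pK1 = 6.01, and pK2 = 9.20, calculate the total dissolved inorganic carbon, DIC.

DIC = 2.49 mmol/kg

[CO2*] = KH · pCO2 = 10^(−1.40) × 1460×10^-6 = 5.812×10^-5 mol/kg
α₀ = 1/(1 + K1/[H⁺] + K1K2/[H⁺]²) = 1/(1 + 10^+1.61 + 10^+0.03) = 0.02336
DIC = [CO2*]/α₀ = 5.812×10^-5 / 0.02336 = 2.49 mmol/kg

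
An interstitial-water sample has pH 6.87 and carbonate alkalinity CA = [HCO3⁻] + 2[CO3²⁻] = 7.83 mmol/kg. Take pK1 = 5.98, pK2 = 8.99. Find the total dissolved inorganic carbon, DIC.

CA = [HCO3⁻] + 2[CO3²⁻] = (α₁ + 2α₂)·DIC
At pH 6.87: [H⁺]/K1 = 10^-0.89 = 0.12882, K2/[H⁺] = 10^-2.12 = 0.0075858
α₁ = 1/(1 + 0.12882 + 0.0075858) = 1/1.1364 = 0.8800; α₂ = α₁·K2/[H⁺] = 0.006675
α₁ + 2α₂ = 0.8933
DIC = CA / (α₁ + 2α₂) = 7.83 / 0.8933 = 8.77 mmol/kg

DIC = 8.77 mmol/kg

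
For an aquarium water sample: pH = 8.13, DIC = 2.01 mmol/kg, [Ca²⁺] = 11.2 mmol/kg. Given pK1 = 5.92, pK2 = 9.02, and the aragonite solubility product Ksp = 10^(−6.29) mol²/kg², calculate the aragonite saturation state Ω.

α₂ = 1 / (1 + [H⁺]/K2 + [H⁺]²/(K1K2)) = 1 / (1 + 10^+0.89 + 10^-1.32)
   = 1 / (1 + 7.7625 + 0.047863) = 1/8.8103 = 0.1135
[CO3²⁻] = α₂ × DIC = 0.1135 × 2.01 = 0.2281 mmol/kg
Ksp = 10^(−6.29) = 5.129×10^-7
Ω = [Ca²⁺][CO3²⁻]/Ksp = (11.2×10^-3)(2.281×10^-4) / 5.129×10^-7 = 4.98

Ω = 4.98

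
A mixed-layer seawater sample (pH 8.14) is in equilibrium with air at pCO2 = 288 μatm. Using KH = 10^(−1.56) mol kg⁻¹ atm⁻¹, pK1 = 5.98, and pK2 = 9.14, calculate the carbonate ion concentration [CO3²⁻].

[CO3²⁻] = 0.115 mmol/kg

[CO2*] = KH · pCO2 = 10^(−1.56) × 288×10^-6 = 7.932×10^-6 mol/kg
α₀ = 1/(1 + K1/[H⁺] + K1K2/[H⁺]²) = 1/(1 + 10^+2.16 + 10^+1.16) = 0.006250
DIC = [CO2*]/α₀ = 7.932×10^-6 / 0.006250 = 1.269 mmol/kg
[CO3²⁻] = α₂·DIC; α₂ = 0.09034, so [CO3²⁻] = 0.09034 × 1.269 = 0.115 mmol/kg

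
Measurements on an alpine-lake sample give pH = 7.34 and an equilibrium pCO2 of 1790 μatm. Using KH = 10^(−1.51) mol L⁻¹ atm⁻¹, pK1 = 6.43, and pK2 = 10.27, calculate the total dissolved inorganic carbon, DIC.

DIC = 0.505 mmol/L

[CO2*] = KH · pCO2 = 10^(−1.51) × 1790×10^-6 = 5.532×10^-5 mol/L
α₀ = 1/(1 + K1/[H⁺] + K1K2/[H⁺]²) = 1/(1 + 10^+0.91 + 10^-2.02) = 0.1094
DIC = [CO2*]/α₀ = 5.532×10^-5 / 0.1094 = 0.505 mmol/L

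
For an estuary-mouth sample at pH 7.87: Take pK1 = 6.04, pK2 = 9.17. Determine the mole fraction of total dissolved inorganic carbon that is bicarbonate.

α₁ = 0.939

α₁ = 1 / (1 + [H⁺]/K1 + K2/[H⁺]) = 1 / (1 + 10^-1.83 + 10^-1.30)
   = 1 / (1 + 0.014791 + 0.050119) = 1/1.0649 = 0.9390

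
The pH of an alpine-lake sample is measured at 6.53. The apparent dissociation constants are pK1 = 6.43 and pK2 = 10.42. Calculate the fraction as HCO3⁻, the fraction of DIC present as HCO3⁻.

α₁ = 1 / (1 + [H⁺]/K1 + K2/[H⁺]) = 1 / (1 + 10^-0.10 + 10^-3.89)
   = 1 / (1 + 0.79433 + 0.00012882) = 1/1.7945 = 0.5573

α₁ = 0.557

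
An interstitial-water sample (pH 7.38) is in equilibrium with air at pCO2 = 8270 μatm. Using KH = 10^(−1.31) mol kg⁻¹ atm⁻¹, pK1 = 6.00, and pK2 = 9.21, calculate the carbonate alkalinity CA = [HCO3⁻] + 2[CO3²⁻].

CA = 10.0 mmol/kg

[CO2*] = KH · pCO2 = 10^(−1.31) × 8270×10^-6 = 4.050×10^-4 mol/kg
α₀ = 1/(1 + K1/[H⁺] + K1K2/[H⁺]²) = 1/(1 + 10^+1.38 + 10^-0.45) = 0.03946
DIC = [CO2*]/α₀ = 4.050×10^-4 / 0.03946 = 10.27 mmol/kg
CA = (α₁ + 2α₂)·DIC = (0.9465 + 2×0.01400) × 10.27 = 10.0 mmol/kg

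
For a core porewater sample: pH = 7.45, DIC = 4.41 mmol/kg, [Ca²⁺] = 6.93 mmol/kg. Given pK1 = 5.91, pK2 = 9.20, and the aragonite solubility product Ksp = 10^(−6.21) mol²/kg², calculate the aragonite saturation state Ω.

α₂ = 1 / (1 + [H⁺]/K2 + [H⁺]²/(K1K2)) = 1 / (1 + 10^+1.75 + 10^+0.21)
   = 1 / (1 + 56.234 + 1.6218) = 1/58.856 = 0.01699
[CO3²⁻] = α₂ × DIC = 0.01699 × 4.41 = 0.07493 mmol/kg
Ksp = 10^(−6.21) = 6.166×10^-7
Ω = [Ca²⁺][CO3²⁻]/Ksp = (6.93×10^-3)(7.493×10^-5) / 6.166×10^-7 = 0.842

Ω = 0.842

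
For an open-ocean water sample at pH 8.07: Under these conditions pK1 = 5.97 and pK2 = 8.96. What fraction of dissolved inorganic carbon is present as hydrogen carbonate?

α₁ = 0.880

α₁ = 1 / (1 + [H⁺]/K1 + K2/[H⁺]) = 1 / (1 + 10^-2.10 + 10^-0.89)
   = 1 / (1 + 0.0079433 + 0.12882) = 1/1.1368 = 0.8797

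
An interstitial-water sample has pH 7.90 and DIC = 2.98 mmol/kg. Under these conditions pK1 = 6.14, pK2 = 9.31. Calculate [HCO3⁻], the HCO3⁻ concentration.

α₁ = 1 / (1 + [H⁺]/K1 + K2/[H⁺]) = 1 / (1 + 10^-1.76 + 10^-1.41)
   = 1 / (1 + 0.017378 + 0.038905) = 1/1.0563 = 0.9467
[HCO3⁻] = α₁ × DIC = 0.9467 × 2.98 = 2.82 mmol/kg

[HCO3⁻] = 2.82 mmol/kg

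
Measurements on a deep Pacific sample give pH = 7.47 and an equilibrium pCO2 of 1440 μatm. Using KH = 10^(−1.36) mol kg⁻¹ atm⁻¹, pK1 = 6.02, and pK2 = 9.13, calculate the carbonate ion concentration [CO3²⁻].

[CO2*] = KH · pCO2 = 10^(−1.36) × 1440×10^-6 = 6.286×10^-5 mol/kg
α₀ = 1/(1 + K1/[H⁺] + K1K2/[H⁺]²) = 1/(1 + 10^+1.45 + 10^-0.21) = 0.03356
DIC = [CO2*]/α₀ = 6.286×10^-5 / 0.03356 = 1.873 mmol/kg
[CO3²⁻] = α₂·DIC; α₂ = 0.02069, so [CO3²⁻] = 0.02069 × 1.873 = 0.0388 mmol/kg

[CO3²⁻] = 0.0388 mmol/kg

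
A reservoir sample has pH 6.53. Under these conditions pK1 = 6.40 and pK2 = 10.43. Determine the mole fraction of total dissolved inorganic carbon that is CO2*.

α₀ = 0.426

α₀ = 1 / (1 + K1/[H⁺] + K1K2/[H⁺]²) = 1 / (1 + 10^+0.13 + 10^-3.77)
   = 1 / (1 + 1.3490 + 0.00016982) = 1/2.3491 = 0.4257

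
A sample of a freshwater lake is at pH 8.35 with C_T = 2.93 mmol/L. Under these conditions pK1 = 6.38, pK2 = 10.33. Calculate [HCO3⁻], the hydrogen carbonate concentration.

[HCO3⁻] = 2.87 mmol/L

α₁ = 1 / (1 + [H⁺]/K1 + K2/[H⁺]) = 1 / (1 + 10^-1.97 + 10^-1.98)
   = 1 / (1 + 0.010715 + 0.010471) = 1/1.0212 = 0.9793
[HCO3⁻] = α₁ × DIC = 0.9793 × 2.93 = 2.87 mmol/L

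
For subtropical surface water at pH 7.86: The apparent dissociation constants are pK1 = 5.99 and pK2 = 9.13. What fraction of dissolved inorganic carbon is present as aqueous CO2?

α₀ = 0.0126

α₀ = 1 / (1 + K1/[H⁺] + K1K2/[H⁺]²) = 1 / (1 + 10^+1.87 + 10^+0.60)
   = 1 / (1 + 74.131 + 3.9811) = 1/79.112 = 0.01264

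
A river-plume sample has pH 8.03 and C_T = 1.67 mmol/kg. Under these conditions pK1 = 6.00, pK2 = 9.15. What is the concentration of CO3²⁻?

α₂ = 1 / (1 + [H⁺]/K2 + [H⁺]²/(K1K2)) = 1 / (1 + 10^+1.12 + 10^-0.91)
   = 1 / (1 + 13.183 + 0.12303) = 1/14.306 = 0.06990
[CO3²⁻] = α₂ × DIC = 0.06990 × 1.67 = 0.117 mmol/kg

[CO3²⁻] = 0.117 mmol/kg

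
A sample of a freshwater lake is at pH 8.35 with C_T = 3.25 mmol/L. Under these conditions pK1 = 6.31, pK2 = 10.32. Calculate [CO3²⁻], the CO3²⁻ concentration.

α₂ = 1 / (1 + [H⁺]/K2 + [H⁺]²/(K1K2)) = 1 / (1 + 10^+1.97 + 10^-0.07)
   = 1 / (1 + 93.325 + 0.85114) = 1/95.177 = 0.01051
[CO3²⁻] = α₂ × DIC = 0.01051 × 3.25 = 0.0341 mmol/L

[CO3²⁻] = 0.0341 mmol/L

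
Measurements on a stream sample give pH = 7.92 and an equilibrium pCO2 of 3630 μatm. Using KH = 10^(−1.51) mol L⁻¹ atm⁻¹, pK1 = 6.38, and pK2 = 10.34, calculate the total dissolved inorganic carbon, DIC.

[CO2*] = KH · pCO2 = 10^(−1.51) × 3630×10^-6 = 1.122×10^-4 mol/L
α₀ = 1/(1 + K1/[H⁺] + K1K2/[H⁺]²) = 1/(1 + 10^+1.54 + 10^-0.88) = 0.02793
DIC = [CO2*]/α₀ = 1.122×10^-4 / 0.02793 = 4.02 mmol/L

DIC = 4.02 mmol/L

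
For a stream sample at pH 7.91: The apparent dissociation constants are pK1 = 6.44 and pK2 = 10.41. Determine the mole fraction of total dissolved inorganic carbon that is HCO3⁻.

α₁ = 0.964

α₁ = 1 / (1 + [H⁺]/K1 + K2/[H⁺]) = 1 / (1 + 10^-1.47 + 10^-2.50)
   = 1 / (1 + 0.033884 + 0.0031623) = 1/1.0370 = 0.9643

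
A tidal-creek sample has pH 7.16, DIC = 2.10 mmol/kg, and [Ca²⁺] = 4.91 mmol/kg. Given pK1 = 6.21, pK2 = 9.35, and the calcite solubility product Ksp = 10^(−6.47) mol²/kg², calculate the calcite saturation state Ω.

Ω = 0.176

α₂ = 1 / (1 + [H⁺]/K2 + [H⁺]²/(K1K2)) = 1 / (1 + 10^+2.19 + 10^+1.24)
   = 1 / (1 + 154.88 + 17.378) = 1/173.26 = 0.005772
[CO3²⁻] = α₂ × DIC = 0.005772 × 2.10 = 0.01212 mmol/kg = 12.12 μmol/kg
Ksp = 10^(−6.47) = 3.388×10^-7
Ω = [Ca²⁺][CO3²⁻]/Ksp = (4.91×10^-3)(1.212×10^-5) / 3.388×10^-7 = 0.176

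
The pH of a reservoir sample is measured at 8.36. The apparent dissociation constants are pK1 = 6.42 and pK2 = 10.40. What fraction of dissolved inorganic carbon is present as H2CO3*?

α₀ = 1 / (1 + K1/[H⁺] + K1K2/[H⁺]²) = 1 / (1 + 10^+1.94 + 10^-0.10)
   = 1 / (1 + 87.096 + 0.79433) = 1/88.891 = 0.01125

α₀ = 0.0112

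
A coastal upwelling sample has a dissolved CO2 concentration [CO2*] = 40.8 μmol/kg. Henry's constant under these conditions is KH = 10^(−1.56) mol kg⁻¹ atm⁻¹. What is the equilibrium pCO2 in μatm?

KH = 10^(−1.56) = 2.754×10^-2 mol kg⁻¹ atm⁻¹
pCO2 = [CO2*]/KH = 40.8×10^-6 / 2.754×10^-2 = 1.48×10^-3 atm = 1480 μatm

pCO2 = 1480 μatm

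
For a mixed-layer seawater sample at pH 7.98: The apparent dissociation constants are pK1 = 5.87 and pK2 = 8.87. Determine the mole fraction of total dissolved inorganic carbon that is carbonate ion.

α₂ = 1 / (1 + [H⁺]/K2 + [H⁺]²/(K1K2)) = 1 / (1 + 10^+0.89 + 10^-1.22)
   = 1 / (1 + 7.7625 + 0.060256) = 1/8.8227 = 0.1133

α₂ = 0.113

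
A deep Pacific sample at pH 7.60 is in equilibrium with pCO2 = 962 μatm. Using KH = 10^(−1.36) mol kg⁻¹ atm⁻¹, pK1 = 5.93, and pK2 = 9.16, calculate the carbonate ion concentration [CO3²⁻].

[CO3²⁻] = 0.0541 mmol/kg

[CO2*] = KH · pCO2 = 10^(−1.36) × 962×10^-6 = 4.199×10^-5 mol/kg
α₀ = 1/(1 + K1/[H⁺] + K1K2/[H⁺]²) = 1/(1 + 10^+1.67 + 10^+0.11) = 0.02038
DIC = [CO2*]/α₀ = 4.199×10^-5 / 0.02038 = 2.060 mmol/kg
[CO3²⁻] = α₂·DIC; α₂ = 0.02626, so [CO3²⁻] = 0.02626 × 2.060 = 0.0541 mmol/kg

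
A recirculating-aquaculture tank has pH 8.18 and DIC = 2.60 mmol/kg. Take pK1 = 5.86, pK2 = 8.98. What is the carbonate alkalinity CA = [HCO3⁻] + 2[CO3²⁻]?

CA = 2.94 mmol/kg

CA = [HCO3⁻] + 2[CO3²⁻] = (α₁ + 2α₂)·DIC
At pH 8.18: [H⁺]/K1 = 10^-2.32 = 0.0047863, K2/[H⁺] = 10^-0.80 = 0.15849
α₁ = 1/(1 + 0.0047863 + 0.15849) = 1/1.1633 = 0.8596; α₂ = α₁·K2/[H⁺] = 0.1362
α₁ + 2α₂ = 1.1321
CA = 1.1321 × 2.60 = 2.94 mmol/kg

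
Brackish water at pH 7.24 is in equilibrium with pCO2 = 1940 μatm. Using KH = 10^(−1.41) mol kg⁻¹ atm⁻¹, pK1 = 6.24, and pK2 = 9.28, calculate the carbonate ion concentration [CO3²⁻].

[CO3²⁻] = 6.88 μmol/kg

[CO2*] = KH · pCO2 = 10^(−1.41) × 1940×10^-6 = 7.547×10^-5 mol/kg
α₀ = 1/(1 + K1/[H⁺] + K1K2/[H⁺]²) = 1/(1 + 10^+1.00 + 10^-1.04) = 0.09016
DIC = [CO2*]/α₀ = 7.547×10^-5 / 0.09016 = 0.8371 mmol/kg
[CO3²⁻] = α₂·DIC; α₂ = 0.008223, so [CO3²⁻] = 0.008223 × 0.8371 = 0.00688 mmol/kg = 6.88 μmol/kg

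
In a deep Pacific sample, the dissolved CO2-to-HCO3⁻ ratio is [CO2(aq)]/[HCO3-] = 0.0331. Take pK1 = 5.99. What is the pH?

From K1 = [H⁺][HCO3-]/[CO2(aq)]:  pH = pK1 − log₁₀([CO2(aq)]/[HCO3-])
log₁₀(0.0331) = -1.480
pH = 5.99 − (-1.480) = 7.47

pH = 7.47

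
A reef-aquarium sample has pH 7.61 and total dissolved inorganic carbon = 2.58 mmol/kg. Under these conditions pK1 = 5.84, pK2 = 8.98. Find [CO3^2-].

[CO3²⁻] = 0.104 mmol/kg

α₂ = 1 / (1 + [H⁺]/K2 + [H⁺]²/(K1K2)) = 1 / (1 + 10^+1.37 + 10^-0.40)
   = 1 / (1 + 23.442 + 0.39811) = 1/24.840 = 0.04026
[CO3²⁻] = α₂ × DIC = 0.04026 × 2.58 = 0.104 mmol/kg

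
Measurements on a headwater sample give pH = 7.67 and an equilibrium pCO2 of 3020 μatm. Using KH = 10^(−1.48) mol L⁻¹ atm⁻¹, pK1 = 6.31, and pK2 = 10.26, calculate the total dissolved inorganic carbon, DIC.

[CO2*] = KH · pCO2 = 10^(−1.48) × 3020×10^-6 = 1.000×10^-4 mol/L
α₀ = 1/(1 + K1/[H⁺] + K1K2/[H⁺]²) = 1/(1 + 10^+1.36 + 10^-1.23) = 0.04172
DIC = [CO2*]/α₀ = 1.000×10^-4 / 0.04172 = 2.40 mmol/L

DIC = 2.40 mmol/L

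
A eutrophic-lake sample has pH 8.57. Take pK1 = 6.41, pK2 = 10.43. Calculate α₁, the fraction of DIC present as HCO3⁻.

α₁ = 0.980

α₁ = 1 / (1 + [H⁺]/K1 + K2/[H⁺]) = 1 / (1 + 10^-2.16 + 10^-1.86)
   = 1 / (1 + 0.0069183 + 0.013804) = 1/1.0207 = 0.9797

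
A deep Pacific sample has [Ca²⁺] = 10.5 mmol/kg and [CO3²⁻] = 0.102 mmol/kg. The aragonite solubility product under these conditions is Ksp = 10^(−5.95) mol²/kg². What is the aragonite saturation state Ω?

Ksp = 10^(−5.95) = 1.122×10^-6
Ω = [Ca²⁺][CO3²⁻]/Ksp = (10.5×10^-3)(0.102×10^-3) / 1.122×10^-6 = 0.955

Ω = 0.955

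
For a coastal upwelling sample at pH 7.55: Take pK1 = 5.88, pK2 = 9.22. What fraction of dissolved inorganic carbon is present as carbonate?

α₂ = 1 / (1 + [H⁺]/K2 + [H⁺]²/(K1K2)) = 1 / (1 + 10^+1.67 + 10^+0.00)
   = 1 / (1 + 46.774 + 1.0000) = 1/48.774 = 0.02050

α₂ = 0.0205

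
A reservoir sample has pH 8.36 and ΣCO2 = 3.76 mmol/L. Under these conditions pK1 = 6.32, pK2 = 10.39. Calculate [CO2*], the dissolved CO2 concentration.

[CO2*] = 0.0337 mmol/L

α₀ = 1 / (1 + K1/[H⁺] + K1K2/[H⁺]²) = 1 / (1 + 10^+2.04 + 10^+0.01)
   = 1 / (1 + 109.65 + 1.0233) = 1/111.67 = 0.008955
[CO2*] = α₀ × DIC = 0.008955 × 3.76 = 0.0337 mmol/L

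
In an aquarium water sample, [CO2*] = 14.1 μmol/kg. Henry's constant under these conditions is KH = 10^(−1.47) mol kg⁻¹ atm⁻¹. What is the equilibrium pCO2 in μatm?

pCO2 = 416 μatm

KH = 10^(−1.47) = 3.388×10^-2 mol kg⁻¹ atm⁻¹
pCO2 = [CO2*]/KH = 14.1×10^-6 / 3.388×10^-2 = 4.16×10^-4 atm = 416 μatm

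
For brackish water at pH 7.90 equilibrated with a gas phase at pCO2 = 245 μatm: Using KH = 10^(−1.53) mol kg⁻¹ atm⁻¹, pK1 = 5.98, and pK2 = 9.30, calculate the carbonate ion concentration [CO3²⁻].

[CO2*] = KH · pCO2 = 10^(−1.53) × 245×10^-6 = 7.230×10^-6 mol/kg
α₀ = 1/(1 + K1/[H⁺] + K1K2/[H⁺]²) = 1/(1 + 10^+1.92 + 10^+0.52) = 0.01143
DIC = [CO2*]/α₀ = 7.230×10^-6 / 0.01143 = 0.6326 mmol/kg
[CO3²⁻] = α₂·DIC; α₂ = 0.03785, so [CO3²⁻] = 0.03785 × 0.6326 = 0.0239 mmol/kg

[CO3²⁻] = 0.0239 mmol/kg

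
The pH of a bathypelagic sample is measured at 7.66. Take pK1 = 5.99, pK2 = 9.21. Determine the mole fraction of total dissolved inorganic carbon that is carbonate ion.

α₂ = 0.0269

α₂ = 1 / (1 + [H⁺]/K2 + [H⁺]²/(K1K2)) = 1 / (1 + 10^+1.55 + 10^-0.12)
   = 1 / (1 + 35.481 + 0.75858) = 1/37.240 = 0.02685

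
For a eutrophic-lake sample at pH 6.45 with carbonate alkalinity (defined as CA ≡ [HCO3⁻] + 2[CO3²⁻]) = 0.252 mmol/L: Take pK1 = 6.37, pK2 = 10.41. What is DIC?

CA = [HCO3⁻] + 2[CO3²⁻] = (α₁ + 2α₂)·DIC
At pH 6.45: [H⁺]/K1 = 10^-0.08 = 0.83176, K2/[H⁺] = 10^-3.96 = 0.00010965
α₁ = 1/(1 + 0.83176 + 0.00010965) = 1/1.8319 = 0.5459; α₂ = α₁·K2/[H⁺] = 5.986×10^-5
α₁ + 2α₂ = 0.5460
DIC = CA / (α₁ + 2α₂) = 0.252 / 0.5460 = 0.462 mmol/L

DIC = 0.462 mmol/L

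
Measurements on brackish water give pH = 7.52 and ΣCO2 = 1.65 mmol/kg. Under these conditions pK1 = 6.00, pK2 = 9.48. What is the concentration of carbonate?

[CO3²⁻] = 17.4 μmol/kg

α₂ = 1 / (1 + [H⁺]/K2 + [H⁺]²/(K1K2)) = 1 / (1 + 10^+1.96 + 10^+0.44)
   = 1 / (1 + 91.201 + 2.7542) = 1/94.955 = 0.01053
[CO3²⁻] = α₂ × DIC = 0.01053 × 1.65 = 0.0174 mmol/kg = 17.4 μmol/kg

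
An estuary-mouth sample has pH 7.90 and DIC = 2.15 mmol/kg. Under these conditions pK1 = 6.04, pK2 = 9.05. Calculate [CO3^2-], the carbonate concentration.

[CO3²⁻] = 0.140 mmol/kg

α₂ = 1 / (1 + [H⁺]/K2 + [H⁺]²/(K1K2)) = 1 / (1 + 10^+1.15 + 10^-0.71)
   = 1 / (1 + 14.125 + 0.19498) = 1/15.320 = 0.06527
[CO3²⁻] = α₂ × DIC = 0.06527 × 2.15 = 0.140 mmol/kg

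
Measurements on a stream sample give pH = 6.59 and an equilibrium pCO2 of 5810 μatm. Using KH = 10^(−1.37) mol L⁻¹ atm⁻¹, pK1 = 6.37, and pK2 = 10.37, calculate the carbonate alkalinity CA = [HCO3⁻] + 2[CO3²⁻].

[CO2*] = KH · pCO2 = 10^(−1.37) × 5810×10^-6 = 2.478×10^-4 mol/L
α₀ = 1/(1 + K1/[H⁺] + K1K2/[H⁺]²) = 1/(1 + 10^+0.22 + 10^-3.56) = 0.3760
DIC = [CO2*]/α₀ = 2.478×10^-4 / 0.3760 = 0.6592 mmol/L
CA = (α₁ + 2α₂)·DIC = (0.6239 + 2×0.0001035) × 0.6592 = 0.411 mmol/L

CA = 0.411 mmol/L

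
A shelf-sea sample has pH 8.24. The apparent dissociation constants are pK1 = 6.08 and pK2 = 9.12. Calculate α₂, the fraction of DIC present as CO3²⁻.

α₂ = 1 / (1 + [H⁺]/K2 + [H⁺]²/(K1K2)) = 1 / (1 + 10^+0.88 + 10^-1.28)
   = 1 / (1 + 7.5858 + 0.052481) = 1/8.6383 = 0.1158

α₂ = 0.116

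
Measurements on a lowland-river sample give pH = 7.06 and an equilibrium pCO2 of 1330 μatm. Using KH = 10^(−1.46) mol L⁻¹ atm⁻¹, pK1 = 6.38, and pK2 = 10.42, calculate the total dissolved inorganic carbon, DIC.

DIC = 0.267 mmol/L

[CO2*] = KH · pCO2 = 10^(−1.46) × 1330×10^-6 = 4.612×10^-5 mol/L
α₀ = 1/(1 + K1/[H⁺] + K1K2/[H⁺]²) = 1/(1 + 10^+0.68 + 10^-2.68) = 0.1728
DIC = [CO2*]/α₀ = 4.612×10^-5 / 0.1728 = 0.267 mmol/L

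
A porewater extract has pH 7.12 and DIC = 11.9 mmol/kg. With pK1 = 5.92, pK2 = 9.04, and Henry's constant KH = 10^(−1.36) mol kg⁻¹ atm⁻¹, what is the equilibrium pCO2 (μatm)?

pCO2 = 1.60×10^4 μatm

α₀ = 1 / (1 + K1/[H⁺] + K1K2/[H⁺]²) = 1 / (1 + 10^+1.20 + 10^-0.72)
   = 1 / (1 + 15.849 + 0.19055) = 1/17.039 = 0.05869
[CO2*] = α₀ × DIC = 0.05869 × 11.9 = 0.6984 mmol/kg
pCO2 = [CO2*]/KH = 6.984×10^-4 / 4.365×10^-2 = 1.60×10^4 μatm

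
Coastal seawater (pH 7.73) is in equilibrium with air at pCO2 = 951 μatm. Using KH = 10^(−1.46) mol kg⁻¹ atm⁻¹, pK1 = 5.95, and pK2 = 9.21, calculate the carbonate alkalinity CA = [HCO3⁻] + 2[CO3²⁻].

CA = 2.12 mmol/kg

[CO2*] = KH · pCO2 = 10^(−1.46) × 951×10^-6 = 3.297×10^-5 mol/kg
α₀ = 1/(1 + K1/[H⁺] + K1K2/[H⁺]²) = 1/(1 + 10^+1.78 + 10^+0.30) = 0.01581
DIC = [CO2*]/α₀ = 3.297×10^-5 / 0.01581 = 2.086 mmol/kg
CA = (α₁ + 2α₂)·DIC = (0.9526 + 2×0.03155) × 2.086 = 2.12 mmol/kg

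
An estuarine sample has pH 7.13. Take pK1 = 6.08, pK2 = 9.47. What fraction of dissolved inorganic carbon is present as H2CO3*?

α₀ = 0.0815

α₀ = 1 / (1 + K1/[H⁺] + K1K2/[H⁺]²) = 1 / (1 + 10^+1.05 + 10^-1.29)
   = 1 / (1 + 11.220 + 0.051286) = 1/12.271 = 0.08149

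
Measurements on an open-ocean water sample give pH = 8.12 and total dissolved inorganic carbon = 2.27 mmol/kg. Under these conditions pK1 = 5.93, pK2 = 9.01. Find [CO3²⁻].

[CO3²⁻] = 0.258 mmol/kg

α₂ = 1 / (1 + [H⁺]/K2 + [H⁺]²/(K1K2)) = 1 / (1 + 10^+0.89 + 10^-1.30)
   = 1 / (1 + 7.7625 + 0.050119) = 1/8.8126 = 0.1135
[CO3²⁻] = α₂ × DIC = 0.1135 × 2.27 = 0.258 mmol/kg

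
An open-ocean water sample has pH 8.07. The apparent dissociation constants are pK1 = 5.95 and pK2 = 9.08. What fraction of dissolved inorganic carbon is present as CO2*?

α₀ = 0.00686

α₀ = 1 / (1 + K1/[H⁺] + K1K2/[H⁺]²) = 1 / (1 + 10^+2.12 + 10^+1.11)
   = 1 / (1 + 131.83 + 12.882) = 1/145.71 = 0.006863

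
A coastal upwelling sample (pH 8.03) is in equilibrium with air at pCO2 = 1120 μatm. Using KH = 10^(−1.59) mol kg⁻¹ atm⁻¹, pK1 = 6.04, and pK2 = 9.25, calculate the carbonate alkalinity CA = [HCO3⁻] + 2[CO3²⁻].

CA = 3.15 mmol/kg

[CO2*] = KH · pCO2 = 10^(−1.59) × 1120×10^-6 = 2.879×10^-5 mol/kg
α₀ = 1/(1 + K1/[H⁺] + K1K2/[H⁺]²) = 1/(1 + 10^+1.99 + 10^+0.77) = 0.009559
DIC = [CO2*]/α₀ = 2.879×10^-5 / 0.009559 = 3.012 mmol/kg
CA = (α₁ + 2α₂)·DIC = (0.9342 + 2×0.05629) × 3.012 = 3.15 mmol/kg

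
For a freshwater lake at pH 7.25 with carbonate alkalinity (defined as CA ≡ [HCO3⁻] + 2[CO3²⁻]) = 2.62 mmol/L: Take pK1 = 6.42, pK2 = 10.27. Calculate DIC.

DIC = 3.00 mmol/L

CA = [HCO3⁻] + 2[CO3²⁻] = (α₁ + 2α₂)·DIC
At pH 7.25: [H⁺]/K1 = 10^-0.83 = 0.14791, K2/[H⁺] = 10^-3.02 = 0.00095499
α₁ = 1/(1 + 0.14791 + 0.00095499) = 1/1.1489 = 0.8704; α₂ = α₁·K2/[H⁺] = 0.0008312
α₁ + 2α₂ = 0.8721
DIC = CA / (α₁ + 2α₂) = 2.62 / 0.8721 = 3.00 mmol/L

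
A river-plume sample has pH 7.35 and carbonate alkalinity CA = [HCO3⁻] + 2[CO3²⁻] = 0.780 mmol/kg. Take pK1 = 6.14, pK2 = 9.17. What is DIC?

CA = [HCO3⁻] + 2[CO3²⁻] = (α₁ + 2α₂)·DIC
At pH 7.35: [H⁺]/K1 = 10^-1.21 = 0.061660, K2/[H⁺] = 10^-1.82 = 0.015136
α₁ = 1/(1 + 0.061660 + 0.015136) = 1/1.0768 = 0.9287; α₂ = α₁·K2/[H⁺] = 0.01406
α₁ + 2α₂ = 0.9568
DIC = CA / (α₁ + 2α₂) = 0.780 / 0.9568 = 0.815 mmol/kg

DIC = 0.815 mmol/kg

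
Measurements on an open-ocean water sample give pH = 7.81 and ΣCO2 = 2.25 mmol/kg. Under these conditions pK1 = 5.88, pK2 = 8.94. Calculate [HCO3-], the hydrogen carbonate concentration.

α₁ = 1 / (1 + [H⁺]/K1 + K2/[H⁺]) = 1 / (1 + 10^-1.93 + 10^-1.13)
   = 1 / (1 + 0.011749 + 0.074131) = 1/1.0859 = 0.9209
[HCO3⁻] = α₁ × DIC = 0.9209 × 2.25 = 2.07 mmol/kg

[HCO3⁻] = 2.07 mmol/kg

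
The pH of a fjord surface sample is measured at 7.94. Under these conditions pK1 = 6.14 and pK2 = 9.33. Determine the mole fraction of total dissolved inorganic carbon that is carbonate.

α₂ = 1 / (1 + [H⁺]/K2 + [H⁺]²/(K1K2)) = 1 / (1 + 10^+1.39 + 10^-0.41)
   = 1 / (1 + 24.547 + 0.38905) = 1/25.936 = 0.03856

α₂ = 0.0386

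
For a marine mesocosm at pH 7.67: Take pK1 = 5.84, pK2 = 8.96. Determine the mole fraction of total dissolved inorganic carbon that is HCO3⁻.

α₁ = 0.938

α₁ = 1 / (1 + [H⁺]/K1 + K2/[H⁺]) = 1 / (1 + 10^-1.83 + 10^-1.29)
   = 1 / (1 + 0.014791 + 0.051286) = 1/1.0661 = 0.9380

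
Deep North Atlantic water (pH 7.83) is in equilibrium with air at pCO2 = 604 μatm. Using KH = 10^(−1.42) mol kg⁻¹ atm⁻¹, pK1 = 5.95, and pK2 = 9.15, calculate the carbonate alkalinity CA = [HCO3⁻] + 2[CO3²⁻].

CA = 1.91 mmol/kg

[CO2*] = KH · pCO2 = 10^(−1.42) × 604×10^-6 = 2.296×10^-5 mol/kg
α₀ = 1/(1 + K1/[H⁺] + K1K2/[H⁺]²) = 1/(1 + 10^+1.88 + 10^+0.56) = 0.01242
DIC = [CO2*]/α₀ = 2.296×10^-5 / 0.01242 = 1.848 mmol/kg
CA = (α₁ + 2α₂)·DIC = (0.9425 + 2×0.04511) × 1.848 = 1.91 mmol/kg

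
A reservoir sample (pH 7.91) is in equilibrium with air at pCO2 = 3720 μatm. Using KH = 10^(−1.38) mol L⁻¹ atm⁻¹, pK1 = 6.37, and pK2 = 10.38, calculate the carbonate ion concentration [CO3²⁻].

[CO3²⁻] = 18.2 μmol/L

[CO2*] = KH · pCO2 = 10^(−1.38) × 3720×10^-6 = 1.551×10^-4 mol/L
α₀ = 1/(1 + K1/[H⁺] + K1K2/[H⁺]²) = 1/(1 + 10^+1.54 + 10^-0.93) = 0.02794
DIC = [CO2*]/α₀ = 1.551×10^-4 / 0.02794 = 5.550 mmol/L
[CO3²⁻] = α₂·DIC; α₂ = 0.003283, so [CO3²⁻] = 0.003283 × 5.550 = 0.0182 mmol/L = 18.2 μmol/L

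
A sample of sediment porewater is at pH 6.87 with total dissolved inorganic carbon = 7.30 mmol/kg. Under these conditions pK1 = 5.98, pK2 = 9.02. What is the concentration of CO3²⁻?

α₂ = 1 / (1 + [H⁺]/K2 + [H⁺]²/(K1K2)) = 1 / (1 + 10^+2.15 + 10^+1.26)
   = 1 / (1 + 141.25 + 18.197) = 1/160.45 = 0.006232
[CO3²⁻] = α₂ × DIC = 0.006232 × 7.30 = 0.0455 mmol/kg

[CO3²⁻] = 0.0455 mmol/kg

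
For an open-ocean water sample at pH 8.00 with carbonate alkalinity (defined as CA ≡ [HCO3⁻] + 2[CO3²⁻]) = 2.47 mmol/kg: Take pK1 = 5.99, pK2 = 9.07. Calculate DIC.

CA = [HCO3⁻] + 2[CO3²⁻] = (α₁ + 2α₂)·DIC
At pH 8.00: [H⁺]/K1 = 10^-2.01 = 0.0097724, K2/[H⁺] = 10^-1.07 = 0.085114
α₁ = 1/(1 + 0.0097724 + 0.085114) = 1/1.0949 = 0.9133; α₂ = α₁·K2/[H⁺] = 0.07774
α₁ + 2α₂ = 1.0688
DIC = CA / (α₁ + 2α₂) = 2.47 / 1.0688 = 2.31 mmol/kg

DIC = 2.31 mmol/kg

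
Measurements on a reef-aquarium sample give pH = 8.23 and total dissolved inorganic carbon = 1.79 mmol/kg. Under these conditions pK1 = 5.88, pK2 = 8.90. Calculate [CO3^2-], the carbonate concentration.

α₂ = 1 / (1 + [H⁺]/K2 + [H⁺]²/(K1K2)) = 1 / (1 + 10^+0.67 + 10^-1.68)
   = 1 / (1 + 4.6774 + 0.020893) = 1/5.6982 = 0.1755
[CO3²⁻] = α₂ × DIC = 0.1755 × 1.79 = 0.314 mmol/kg

[CO3²⁻] = 0.314 mmol/kg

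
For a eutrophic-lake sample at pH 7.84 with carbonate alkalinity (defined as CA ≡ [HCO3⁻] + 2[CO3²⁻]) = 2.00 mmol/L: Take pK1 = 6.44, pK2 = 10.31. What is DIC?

CA = [HCO3⁻] + 2[CO3²⁻] = (α₁ + 2α₂)·DIC
At pH 7.84: [H⁺]/K1 = 10^-1.40 = 0.039811, K2/[H⁺] = 10^-2.47 = 0.0033884
α₁ = 1/(1 + 0.039811 + 0.0033884) = 1/1.0432 = 0.9586; α₂ = α₁·K2/[H⁺] = 0.003248
α₁ + 2α₂ = 0.9651
DIC = CA / (α₁ + 2α₂) = 2.00 / 0.9651 = 2.07 mmol/L

DIC = 2.07 mmol/L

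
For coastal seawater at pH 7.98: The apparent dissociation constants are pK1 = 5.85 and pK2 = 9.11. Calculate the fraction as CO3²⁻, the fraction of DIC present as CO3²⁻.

α₂ = 0.0685

α₂ = 1 / (1 + [H⁺]/K2 + [H⁺]²/(K1K2)) = 1 / (1 + 10^+1.13 + 10^-1.00)
   = 1 / (1 + 13.490 + 0.10000) = 1/14.590 = 0.06854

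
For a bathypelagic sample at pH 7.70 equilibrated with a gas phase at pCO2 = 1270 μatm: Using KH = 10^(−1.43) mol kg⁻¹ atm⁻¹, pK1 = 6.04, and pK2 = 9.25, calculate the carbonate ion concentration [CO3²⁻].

[CO3²⁻] = 0.0608 mmol/kg

[CO2*] = KH · pCO2 = 10^(−1.43) × 1270×10^-6 = 4.718×10^-5 mol/kg
α₀ = 1/(1 + K1/[H⁺] + K1K2/[H⁺]²) = 1/(1 + 10^+1.66 + 10^+0.11) = 0.02083
DIC = [CO2*]/α₀ = 4.718×10^-5 / 0.02083 = 2.265 mmol/kg
[CO3²⁻] = α₂·DIC; α₂ = 0.02684, so [CO3²⁻] = 0.02684 × 2.265 = 0.0608 mmol/kg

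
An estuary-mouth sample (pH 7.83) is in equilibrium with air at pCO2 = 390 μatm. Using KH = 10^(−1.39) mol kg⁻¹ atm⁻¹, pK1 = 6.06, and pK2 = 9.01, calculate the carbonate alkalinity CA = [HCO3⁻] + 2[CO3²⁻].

CA = 1.06 mmol/kg

[CO2*] = KH · pCO2 = 10^(−1.39) × 390×10^-6 = 1.589×10^-5 mol/kg
α₀ = 1/(1 + K1/[H⁺] + K1K2/[H⁺]²) = 1/(1 + 10^+1.77 + 10^+0.59) = 0.01568
DIC = [CO2*]/α₀ = 1.589×10^-5 / 0.01568 = 1.013 mmol/kg
CA = (α₁ + 2α₂)·DIC = (0.9233 + 2×0.06100) × 1.013 = 1.06 mmol/kg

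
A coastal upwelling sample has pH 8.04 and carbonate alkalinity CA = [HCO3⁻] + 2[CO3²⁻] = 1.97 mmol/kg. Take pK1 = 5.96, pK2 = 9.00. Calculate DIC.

CA = [HCO3⁻] + 2[CO3²⁻] = (α₁ + 2α₂)·DIC
At pH 8.04: [H⁺]/K1 = 10^-2.08 = 0.0083176, K2/[H⁺] = 10^-0.96 = 0.10965
α₁ = 1/(1 + 0.0083176 + 0.10965) = 1/1.1180 = 0.8945; α₂ = α₁·K2/[H⁺] = 0.09808
α₁ + 2α₂ = 1.0906
DIC = CA / (α₁ + 2α₂) = 1.97 / 1.0906 = 1.81 mmol/kg

DIC = 1.81 mmol/kg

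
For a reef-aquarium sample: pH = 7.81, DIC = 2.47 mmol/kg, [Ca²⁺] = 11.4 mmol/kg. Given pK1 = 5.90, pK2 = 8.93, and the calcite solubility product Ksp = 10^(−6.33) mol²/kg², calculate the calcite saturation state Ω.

Ω = 4.20

α₂ = 1 / (1 + [H⁺]/K2 + [H⁺]²/(K1K2)) = 1 / (1 + 10^+1.12 + 10^-0.79)
   = 1 / (1 + 13.183 + 0.16218) = 1/14.345 = 0.06971
[CO3²⁻] = α₂ × DIC = 0.06971 × 2.47 = 0.1722 mmol/kg
Ksp = 10^(−6.33) = 4.677×10^-7
Ω = [Ca²⁺][CO3²⁻]/Ksp = (11.4×10^-3)(1.722×10^-4) / 4.677×10^-7 = 4.20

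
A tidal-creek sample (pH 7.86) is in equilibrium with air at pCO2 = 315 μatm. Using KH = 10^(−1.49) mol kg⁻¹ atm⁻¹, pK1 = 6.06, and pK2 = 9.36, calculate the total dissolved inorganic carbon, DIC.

[CO2*] = KH · pCO2 = 10^(−1.49) × 315×10^-6 = 1.019×10^-5 mol/kg
α₀ = 1/(1 + K1/[H⁺] + K1K2/[H⁺]²) = 1/(1 + 10^+1.80 + 10^+0.30) = 0.01513
DIC = [CO2*]/α₀ = 1.019×10^-5 / 0.01513 = 0.674 mmol/kg

DIC = 0.674 mmol/kg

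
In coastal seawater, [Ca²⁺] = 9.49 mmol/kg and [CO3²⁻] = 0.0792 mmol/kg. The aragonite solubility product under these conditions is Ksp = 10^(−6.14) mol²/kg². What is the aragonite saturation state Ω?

Ω = 1.04

Ksp = 10^(−6.14) = 7.244×10^-7
Ω = [Ca²⁺][CO3²⁻]/Ksp = (9.49×10^-3)(0.0792×10^-3) / 7.244×10^-7 = 1.04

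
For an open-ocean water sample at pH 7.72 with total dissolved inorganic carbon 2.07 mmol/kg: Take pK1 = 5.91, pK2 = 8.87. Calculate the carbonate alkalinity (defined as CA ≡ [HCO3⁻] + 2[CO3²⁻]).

CA = [HCO3⁻] + 2[CO3²⁻] = (α₁ + 2α₂)·DIC
At pH 7.72: [H⁺]/K1 = 10^-1.81 = 0.015488, K2/[H⁺] = 10^-1.15 = 0.070795
α₁ = 1/(1 + 0.015488 + 0.070795) = 1/1.0863 = 0.9206; α₂ = α₁·K2/[H⁺] = 0.06517
α₁ + 2α₂ = 1.0509
CA = 1.0509 × 2.07 = 2.18 mmol/kg

CA = 2.18 mmol/kg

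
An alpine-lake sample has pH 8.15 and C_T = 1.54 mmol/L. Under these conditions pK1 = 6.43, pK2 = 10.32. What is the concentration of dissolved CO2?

[CO2*] = 0.0286 mmol/L

α₀ = 1 / (1 + K1/[H⁺] + K1K2/[H⁺]²) = 1 / (1 + 10^+1.72 + 10^-0.45)
   = 1 / (1 + 52.481 + 0.35481) = 1/53.836 = 0.01858
[CO2*] = α₀ × DIC = 0.01858 × 1.54 = 0.0286 mmol/L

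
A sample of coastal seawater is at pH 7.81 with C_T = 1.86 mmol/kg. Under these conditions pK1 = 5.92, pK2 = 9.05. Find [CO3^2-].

[CO3²⁻] = 0.100 mmol/kg

α₂ = 1 / (1 + [H⁺]/K2 + [H⁺]²/(K1K2)) = 1 / (1 + 10^+1.24 + 10^-0.65)
   = 1 / (1 + 17.378 + 0.22387) = 1/18.602 = 0.05376
[CO3²⁻] = α₂ × DIC = 0.05376 × 1.86 = 0.100 mmol/kg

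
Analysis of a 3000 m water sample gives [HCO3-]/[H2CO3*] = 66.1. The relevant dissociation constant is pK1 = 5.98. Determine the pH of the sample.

pH = 7.80

From K1 = [H⁺][HCO3-]/[H2CO3*]:  pH = pK1 + log₁₀([HCO3-]/[H2CO3*])
log₁₀(66.1) = +1.820
pH = 5.98 + (+1.820) = 7.80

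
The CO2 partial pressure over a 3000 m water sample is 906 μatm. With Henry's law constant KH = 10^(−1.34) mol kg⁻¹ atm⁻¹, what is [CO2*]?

[CO2*] = 41.4 μmol/kg

KH = 10^(−1.34) = 4.571×10^-2 mol kg⁻¹ atm⁻¹
[CO2*] = KH · pCO2 = 4.571×10^-2 × 906×10^-6 atm = 4.14×10^-5 mol/kg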